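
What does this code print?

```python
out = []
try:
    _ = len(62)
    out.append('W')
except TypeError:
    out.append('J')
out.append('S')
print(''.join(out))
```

Execution trace: 'J' (except TypeError) → 'S' (after the try/except). Output: JS

Answer: JS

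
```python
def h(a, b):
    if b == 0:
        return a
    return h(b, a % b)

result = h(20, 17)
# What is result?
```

h(20, 17) -> h(17, 3) -> h(3, 2) -> h(2, 1) -> h(1, 0) -> 1

Answer: 1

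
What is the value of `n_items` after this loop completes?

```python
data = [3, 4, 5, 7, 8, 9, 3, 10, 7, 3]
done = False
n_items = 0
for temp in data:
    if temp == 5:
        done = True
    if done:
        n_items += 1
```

Count elements after first 5 in [3, 4, 5, 7, 8, 9, 3, 10, 7, 3]
`n_items` takes the values: 0 → 1 → 2 → 3 → 4 → 5 → 6 → 7 → 8

Answer: 8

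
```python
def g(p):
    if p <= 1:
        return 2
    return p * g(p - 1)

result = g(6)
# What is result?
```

g(6) = 6 * 5 * 4 * 3 * 2 * 2 = 1440

Answer: 1440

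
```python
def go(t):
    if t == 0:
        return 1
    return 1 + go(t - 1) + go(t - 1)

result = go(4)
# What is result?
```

go(t) = 1 + 2·go(t-1), go(0)=1. Closed form: (1+1)·2^4 - 1 = 31.

Answer: 31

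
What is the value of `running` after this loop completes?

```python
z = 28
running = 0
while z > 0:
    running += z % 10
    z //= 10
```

Sum digits of 28
`running` takes the values: 0 → 8 → 10

Answer: 10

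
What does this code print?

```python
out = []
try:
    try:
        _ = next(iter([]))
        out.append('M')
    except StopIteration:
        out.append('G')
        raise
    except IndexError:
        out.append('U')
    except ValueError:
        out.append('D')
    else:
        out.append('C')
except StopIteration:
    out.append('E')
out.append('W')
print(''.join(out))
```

Execution trace: 'G' (inner except StopIteration) → 'E' (outer except StopIteration) → 'W' (after the try/except). Output: GEW

Answer: GEW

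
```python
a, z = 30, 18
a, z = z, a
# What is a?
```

Trace:
`a, z = 30, 18` → a = 30; z = 18
`a, z = z, a` → a = 18; z = 30
So a = 18

Answer: 18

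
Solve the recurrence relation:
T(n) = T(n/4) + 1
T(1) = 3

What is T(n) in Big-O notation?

Each step divides n by 4 and adds 1. After log_4(n) steps we reach T(1)=3. So T(n) = 1·log_4(n) + 3 = O(log n).

Answer: O(log n)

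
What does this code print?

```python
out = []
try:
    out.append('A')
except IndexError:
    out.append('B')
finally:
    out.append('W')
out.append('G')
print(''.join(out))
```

Execution trace: 'A' (try body, no exception) → 'W' (finally) → 'G' (after the try/except). Output: AWG

Answer: AWG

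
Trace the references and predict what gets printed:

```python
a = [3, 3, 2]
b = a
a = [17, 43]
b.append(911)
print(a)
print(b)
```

Key concept: rebinding vs mutation: a is rebound to a new list, b still points at the original.
Step by step:
`a = [3, 3, 2]` → a = [3, 3, 2]
`b = a` → b = [3, 3, 2] (same object as a)
`a = [17, 43]` → a = [17, 43]
`b.append(911)` → b = [3, 3, 2, 911]
`print(a)` → prints [17, 43]
`print(b)` → prints [3, 3, 2, 911]

Answer:
[17, 43]
[3, 3, 2, 911]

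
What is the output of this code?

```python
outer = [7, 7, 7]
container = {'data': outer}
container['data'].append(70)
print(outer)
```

Key concept: dict holds reference to list.
Step by step:
`outer = [7, 7, 7]` → outer = [7, 7, 7]
`container = {'data': outer}` → container = {'data': [7, 7, 7]}
`container['data'].append(70)` → outer = [7, 7, 7, 70]; container = {'data': [7, 7, 7, 70]}
`print(outer)` → prints [7, 7, 7, 70]

Answer: [7, 7, 7, 70]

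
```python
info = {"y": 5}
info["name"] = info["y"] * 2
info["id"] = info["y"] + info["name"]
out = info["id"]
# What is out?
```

Trace:
`info = {"y": 5}` → info = {'y': 5}
`info["name"] = info["y"] * 2` → info = {'y': 5, 'name': 10}
`info["id"] = info["y"] + info["name"]` → info = {'y': 5, 'name': 10, 'id': 15}
`out = info["id"]` → out = 15
So out = 15

Answer: 15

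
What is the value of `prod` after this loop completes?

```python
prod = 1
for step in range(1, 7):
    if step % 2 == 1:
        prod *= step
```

Product of odd numbers 1 to 6
`prod` takes the values: 1 → 3 → 15

Answer: 15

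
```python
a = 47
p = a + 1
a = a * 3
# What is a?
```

Trace:
`a = 47` → a = 47
`p = a + 1` → p = 48
`a = a * 3` → a = 141
So a = 141

Answer: 141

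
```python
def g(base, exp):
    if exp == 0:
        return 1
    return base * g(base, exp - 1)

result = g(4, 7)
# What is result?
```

g(4, 7) = 4 * 4 * 4 * 4 * 4 * 4 * 4 = 16384

Answer: 16384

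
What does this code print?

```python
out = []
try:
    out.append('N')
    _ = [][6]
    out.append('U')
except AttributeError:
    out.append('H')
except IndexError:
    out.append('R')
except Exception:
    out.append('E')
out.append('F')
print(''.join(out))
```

Execution trace: 'N' (try body) → 'R' (except IndexError) → 'F' (after the try/except). Output: NRF

Answer: NRF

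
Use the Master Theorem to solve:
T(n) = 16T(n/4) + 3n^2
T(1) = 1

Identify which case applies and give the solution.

a=16, b=4, f(n)=3n^2. log_4(16) = 2. Since c=2 = 2, Case 2 applies: T(n) = Θ(n^log_b(a) · log n) = O(n^2 log n).

Answer: O(n^2 log n) - Case 2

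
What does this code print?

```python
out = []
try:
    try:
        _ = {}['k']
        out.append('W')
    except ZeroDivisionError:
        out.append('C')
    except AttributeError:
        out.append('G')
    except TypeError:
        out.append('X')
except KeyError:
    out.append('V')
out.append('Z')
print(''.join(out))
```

Execution trace: 'V' (outer except KeyError) → 'Z' (after the try/except). Output: VZ

Answer: VZ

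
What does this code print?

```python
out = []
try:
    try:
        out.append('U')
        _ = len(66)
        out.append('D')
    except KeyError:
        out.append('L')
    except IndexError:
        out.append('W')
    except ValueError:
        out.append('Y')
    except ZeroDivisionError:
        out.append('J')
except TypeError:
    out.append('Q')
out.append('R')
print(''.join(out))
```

Execution trace: 'U' (try body) → 'Q' (outer except TypeError) → 'R' (after the try/except). Output: UQR

Answer: UQR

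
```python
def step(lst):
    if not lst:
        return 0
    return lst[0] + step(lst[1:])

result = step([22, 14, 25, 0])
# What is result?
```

22 + 14 + 25 + 0 + 0 = 61

Answer: 61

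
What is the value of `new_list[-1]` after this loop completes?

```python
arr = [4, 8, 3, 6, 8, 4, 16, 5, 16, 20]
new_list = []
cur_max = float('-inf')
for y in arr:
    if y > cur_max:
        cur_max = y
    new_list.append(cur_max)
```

Running max ends at 20
`new_list` takes the values: [] → [4] → [4, 8] → [4, 8, 8] → [4, 8, 8, 8] → [4, 8, 8, 8, 8] → [4, 8, 8, 8, 8, 8] → [4, 8, 8, 8, 8, 8, 16] → [4, 8, 8, 8, 8, 8, 16, 16] → [4, 8, 8, 8, 8, 8, 16, 16, 16] → [4, 8, 8, 8, 8, 8, 16, 16, 16, 20]
So `new_list[-1]` = 20

Answer: 20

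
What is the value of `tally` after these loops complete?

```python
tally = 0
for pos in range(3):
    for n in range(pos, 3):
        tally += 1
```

Upper triangle: 3 + 2 + ... + 1
`tally` takes the values: 0 → 1 → 2 → 3 → 4 → 5 → 6

Answer: 6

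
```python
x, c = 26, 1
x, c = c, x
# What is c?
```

Trace:
`x, c = 26, 1` → x = 26; c = 1
`x, c = c, x` → x = 1; c = 26
So c = 26

Answer: 26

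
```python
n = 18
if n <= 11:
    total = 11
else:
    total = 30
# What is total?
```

Trace:
`n = 18` → n = 18
`if n <= 11: ...` → n <= 11 is False, take else branch → total = 30
So total = 30

Answer: 30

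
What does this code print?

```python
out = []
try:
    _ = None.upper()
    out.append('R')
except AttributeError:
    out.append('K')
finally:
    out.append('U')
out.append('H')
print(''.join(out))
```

Execution trace: 'K' (except AttributeError) → 'U' (finally) → 'H' (after the try/except). Output: KUH

Answer: KUH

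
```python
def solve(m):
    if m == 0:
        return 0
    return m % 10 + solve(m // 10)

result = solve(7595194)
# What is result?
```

Sum of digits of 7595194: 4 + 9 + 1 + 5 + 9 + 5 + 7 = 40

Answer: 40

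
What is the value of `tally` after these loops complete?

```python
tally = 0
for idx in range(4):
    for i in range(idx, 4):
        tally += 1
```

Upper triangle: 4 + 3 + ... + 1
`tally` takes the values: 0 → 1 → 2 → 3 → 4 → 5 → 6 → 7 → 8 → 9 → 10

Answer: 10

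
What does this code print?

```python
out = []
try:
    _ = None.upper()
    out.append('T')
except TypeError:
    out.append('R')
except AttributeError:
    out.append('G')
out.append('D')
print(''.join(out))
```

Execution trace: 'G' (except AttributeError) → 'D' (after the try/except). Output: GD

Answer: GD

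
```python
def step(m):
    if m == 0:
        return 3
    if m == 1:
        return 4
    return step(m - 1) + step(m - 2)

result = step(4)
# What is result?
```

Build up from base cases: step(0)=3, step(1)=4, step(2)=7, step(3)=11, step(4)=18

Answer: 18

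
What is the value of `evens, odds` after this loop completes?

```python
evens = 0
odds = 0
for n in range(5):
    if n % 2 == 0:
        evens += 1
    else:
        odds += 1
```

Count evens and odds in range(5)
`evens, odds` takes the values: (0, 0) → (1, 0) → (1, 1) → (2, 1) → (2, 2) → (3, 2)

Answer: 3, 2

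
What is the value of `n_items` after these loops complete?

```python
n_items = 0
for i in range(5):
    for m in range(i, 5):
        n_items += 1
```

Upper triangle: 5 + 4 + ... + 1
`n_items` takes the values: 0 → 1 → 2 → 3 → 4 → 5 → 6 → 7 → 8 → 9 → 10 → 11 → 12 → 13 → 14 → 15

Answer: 15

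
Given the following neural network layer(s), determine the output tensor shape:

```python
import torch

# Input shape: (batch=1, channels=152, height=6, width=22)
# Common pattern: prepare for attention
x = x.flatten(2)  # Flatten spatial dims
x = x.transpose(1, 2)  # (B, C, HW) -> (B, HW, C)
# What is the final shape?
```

Input: (1, 152, 6, 22) -> after flatten(2): (1, 152, 132) -> Output: (1, 132, 152)

Answer: (1, 132, 152)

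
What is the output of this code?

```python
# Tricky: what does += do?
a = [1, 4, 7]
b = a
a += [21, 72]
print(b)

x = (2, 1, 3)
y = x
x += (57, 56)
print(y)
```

Key concept: += behavior differs for mutable vs immutable.
Step by step:
`a = [1, 4, 7]` → a = [1, 4, 7]
`b = a` → b = [1, 4, 7] (same object as a)
`a += [21, 72]` → a = [1, 4, 7, 21, 72] (same object as b); b = [1, 4, 7, 21, 72] (same object as a)
`print(b)` → prints [1, 4, 7, 21, 72]
`x = (2, 1, 3)` → x = (2, 1, 3)
`y = x` → y = (2, 1, 3)
`x += (57, 56)` → x = (2, 1, 3, 57, 56)
`print(y)` → prints (2, 1, 3)

Answer:
[1, 4, 7, 21, 72]
(2, 1, 3)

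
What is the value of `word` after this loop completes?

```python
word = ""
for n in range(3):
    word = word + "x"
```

Repeat 'x' 3 times
`word` takes the values: "" → "x" → "xx" → "xxx"

Answer: "xxx"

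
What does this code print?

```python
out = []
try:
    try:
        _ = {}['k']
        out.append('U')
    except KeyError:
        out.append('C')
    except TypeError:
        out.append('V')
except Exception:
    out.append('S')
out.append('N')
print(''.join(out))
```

Execution trace: 'C' (inner except KeyError) → 'N' (after the try/except). Output: CN

Answer: CN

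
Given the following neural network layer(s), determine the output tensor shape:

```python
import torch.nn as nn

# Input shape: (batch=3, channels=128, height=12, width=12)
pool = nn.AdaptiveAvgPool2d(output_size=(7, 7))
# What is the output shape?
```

Input: (3, 128, 12, 12) -> Output: (3, 128, 7, 7)

Answer: (3, 128, 7, 7)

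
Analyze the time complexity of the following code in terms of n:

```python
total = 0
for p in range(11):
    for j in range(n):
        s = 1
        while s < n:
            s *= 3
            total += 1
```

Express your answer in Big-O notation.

Each loop level contributes: 1 × n × log n. Multiplying the contributions gives O(n log n).

Answer: O(n log n)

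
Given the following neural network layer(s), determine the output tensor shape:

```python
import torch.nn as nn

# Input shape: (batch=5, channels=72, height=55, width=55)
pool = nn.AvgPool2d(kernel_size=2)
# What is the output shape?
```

Input: (5, 72, 55, 55) -> Output: (5, 72, 27, 27)

Answer: (5, 72, 27, 27)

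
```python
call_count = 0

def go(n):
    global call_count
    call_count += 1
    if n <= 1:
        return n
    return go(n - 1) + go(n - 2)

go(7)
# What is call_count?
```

Calls(n) = 1 + Calls(n-1) + Calls(n-2); Calls(0)=Calls(1)=1. For n=7 this gives 41.

Answer: 41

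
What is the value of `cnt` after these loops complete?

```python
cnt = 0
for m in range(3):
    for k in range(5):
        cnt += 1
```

3 * 5 = 15
`cnt` takes the values: 0 → 1 → 2 → 3 → 4 → 5 → 6 → 7 → 8 → 9 → 10 → 11 → 12 → 13 → 14 → 15

Answer: 15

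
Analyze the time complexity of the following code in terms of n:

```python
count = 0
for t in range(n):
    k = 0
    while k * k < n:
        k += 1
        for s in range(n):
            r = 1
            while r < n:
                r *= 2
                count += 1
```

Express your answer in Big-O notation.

Each loop level contributes: n × √n × n × log n. Multiplying the contributions gives O(n^2√n log n).

Answer: O(n^2√n log n)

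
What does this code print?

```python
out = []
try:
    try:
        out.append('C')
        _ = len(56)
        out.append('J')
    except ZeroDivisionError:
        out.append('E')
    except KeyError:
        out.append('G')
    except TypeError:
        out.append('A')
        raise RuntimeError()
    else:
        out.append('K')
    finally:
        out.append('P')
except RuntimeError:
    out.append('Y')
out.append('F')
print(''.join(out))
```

Execution trace: 'C' (inner try body) → 'A' (inner except TypeError) → 'P' (inner finally) → 'Y' (outer except RuntimeError) → 'F' (after the try/except). Output: CAPYF

Answer: CAPYF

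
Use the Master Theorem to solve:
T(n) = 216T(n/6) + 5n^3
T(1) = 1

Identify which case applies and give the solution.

a=216, b=6, f(n)=5n^3. log_6(216) = 3. Since c=3 = 3, Case 2 applies: T(n) = Θ(n^log_b(a) · log n) = O(n^3 log n).

Answer: O(n^3 log n) - Case 2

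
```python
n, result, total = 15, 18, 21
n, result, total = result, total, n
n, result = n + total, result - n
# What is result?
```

Trace:
`n, result, total = 15, 18, 21` → n = 15; result = 18; total = 21
`n, result, total = result, total, n` → n = 18; result = 21; total = 15
`n, result = n + total, result - n` → n = 33; result = 3
So result = 3

Answer: 3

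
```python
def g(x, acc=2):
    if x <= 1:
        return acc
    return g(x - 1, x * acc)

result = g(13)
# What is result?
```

Accumulator trace (n, acc): (13, 2) -> (12, 26) -> (11, 312) -> (10, 3432) -> (9, 34320) -> (8, 308880) -> (7, 2471040) -> (6, 17297280) -> (5, 103783680) -> (4, 518918400) -> (3, 2075673600) -> (2, 6227020800) -> (1, 12454041600) -> return 12454041600

Answer: 12454041600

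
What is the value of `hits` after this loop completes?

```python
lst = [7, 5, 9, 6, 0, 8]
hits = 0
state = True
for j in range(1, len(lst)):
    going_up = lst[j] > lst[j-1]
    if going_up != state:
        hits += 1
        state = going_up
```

Count direction changes in [7, 5, 9, 6, 0, 8]
`hits` takes the values: 0 → 1 → 2 → 3 → 4

Answer: 4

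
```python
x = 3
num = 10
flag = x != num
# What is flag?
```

Trace:
`x = 3` → x = 3
`num = 10` → num = 10
`flag = x != num` → flag = True
So flag = True

Answer: True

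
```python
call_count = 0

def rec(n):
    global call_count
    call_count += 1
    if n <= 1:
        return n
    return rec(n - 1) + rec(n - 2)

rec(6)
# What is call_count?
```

Calls(n) = 1 + Calls(n-1) + Calls(n-2); Calls(0)=Calls(1)=1. For n=6 this gives 25.

Answer: 25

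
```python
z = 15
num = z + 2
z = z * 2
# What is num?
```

Trace:
`z = 15` → z = 15
`num = z + 2` → num = 17
`z = z * 2` → z = 30
So num = 17

Answer: 17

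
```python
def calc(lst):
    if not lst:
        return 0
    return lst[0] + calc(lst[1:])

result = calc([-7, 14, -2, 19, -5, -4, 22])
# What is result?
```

(-7) + 14 + (-2) + 19 + (-5) + (-4) + 22 + 0 = 37

Answer: 37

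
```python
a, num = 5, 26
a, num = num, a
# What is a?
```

Trace:
`a, num = 5, 26` → a = 5; num = 26
`a, num = num, a` → a = 26; num = 5
So a = 26

Answer: 26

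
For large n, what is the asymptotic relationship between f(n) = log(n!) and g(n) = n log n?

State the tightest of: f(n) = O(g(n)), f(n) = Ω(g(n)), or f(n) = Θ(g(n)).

log(n!) vs n log n: f(n) = Θ(g(n)) — they are asymptotically equivalent (Stirling's approximation).

Answer: f(n) = Θ(g(n)) — they are asymptotically equivalent (Stirling's approximation).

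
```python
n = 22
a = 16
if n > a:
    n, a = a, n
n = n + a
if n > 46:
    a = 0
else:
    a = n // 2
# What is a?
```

Trace:
`n = 22` → n = 22
`a = 16` → a = 16
`if n > a: ...` → n > a is True → n = 16; a = 22
`n = n + a` → n = 38
`if n > 46: ...` → n > 46 is False, take else branch → a = 19
So a = 19

Answer: 19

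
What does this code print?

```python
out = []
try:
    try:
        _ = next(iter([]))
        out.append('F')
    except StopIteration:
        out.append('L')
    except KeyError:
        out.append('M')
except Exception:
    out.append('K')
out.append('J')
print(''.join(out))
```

Execution trace: 'L' (inner except StopIteration) → 'J' (after the try/except). Output: LJ

Answer: LJ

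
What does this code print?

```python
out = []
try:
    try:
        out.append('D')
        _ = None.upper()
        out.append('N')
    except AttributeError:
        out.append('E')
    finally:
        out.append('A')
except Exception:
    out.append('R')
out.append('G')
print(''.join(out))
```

Execution trace: 'D' (inner try body) → 'E' (inner except AttributeError) → 'A' (inner finally) → 'G' (after the try/except). Output: DEAG

Answer: DEAG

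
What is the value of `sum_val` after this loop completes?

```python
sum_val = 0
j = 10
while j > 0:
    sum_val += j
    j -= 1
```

Sum 10 down to 1
`sum_val` takes the values: 0 → 10 → 19 → 27 → 34 → 40 → 45 → 49 → 52 → 54 → 55

Answer: 55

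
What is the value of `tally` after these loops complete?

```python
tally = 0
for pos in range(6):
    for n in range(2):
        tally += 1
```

6 * 2 = 12
`tally` takes the values: 0 → 1 → 2 → 3 → 4 → 5 → 6 → 7 → 8 → 9 → 10 → 11 → 12

Answer: 12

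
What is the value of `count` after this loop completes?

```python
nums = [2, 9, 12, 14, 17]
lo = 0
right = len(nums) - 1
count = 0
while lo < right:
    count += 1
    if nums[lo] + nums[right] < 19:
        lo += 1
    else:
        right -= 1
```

Steps to find pair summing to 19
`count` takes the values: 0 → 1 → 2 → 3 → 4

Answer: 4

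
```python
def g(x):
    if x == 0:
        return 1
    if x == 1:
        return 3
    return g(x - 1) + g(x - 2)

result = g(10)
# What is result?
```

Build up from base cases: g(0)=1, g(1)=3, g(2)=4, g(3)=7, g(4)=11, g(5)=18, g(6)=29, ..., g(10)=199

Answer: 199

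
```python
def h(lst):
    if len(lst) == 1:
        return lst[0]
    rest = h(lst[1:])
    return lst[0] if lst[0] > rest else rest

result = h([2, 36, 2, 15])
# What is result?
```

Recursive max over [2, 36, 2, 15] = 36

Answer: 36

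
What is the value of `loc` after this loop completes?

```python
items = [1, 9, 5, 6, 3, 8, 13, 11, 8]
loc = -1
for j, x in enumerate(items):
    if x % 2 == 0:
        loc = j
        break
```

First even number index in [1, 9, 5, 6, 3, 8, 13, 11, 8]
`loc` takes the values: -1 → 3

Answer: 3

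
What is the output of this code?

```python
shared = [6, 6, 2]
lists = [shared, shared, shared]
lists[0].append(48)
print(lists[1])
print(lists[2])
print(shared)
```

Key concept: list of same reference.
Step by step:
`shared = [6, 6, 2]` → shared = [6, 6, 2]
`lists = [shared, shared, shared]` → lists = [[6, 6, 2], [6, 6, 2], [6, 6, 2]]
`lists[0].append(48)` → shared = [6, 6, 2, 48]; lists = [[6, 6, 2, 48], [6, 6, 2, 48], [6, 6, 2, 48]]
`print(lists[1])` → prints [6, 6, 2, 48]
`print(lists[2])` → prints [6, 6, 2, 48]
`print(shared)` → prints [6, 6, 2, 48]

Answer:
[6, 6, 2, 48]
[6, 6, 2, 48]
[6, 6, 2, 48]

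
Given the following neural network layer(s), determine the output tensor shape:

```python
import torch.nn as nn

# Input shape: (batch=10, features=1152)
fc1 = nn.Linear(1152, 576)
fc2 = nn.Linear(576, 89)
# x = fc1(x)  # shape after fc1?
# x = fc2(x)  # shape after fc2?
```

Input: (10, 1152) -> after fc1: (10, 576) -> Output: (10, 89)

Answer: (10, 89)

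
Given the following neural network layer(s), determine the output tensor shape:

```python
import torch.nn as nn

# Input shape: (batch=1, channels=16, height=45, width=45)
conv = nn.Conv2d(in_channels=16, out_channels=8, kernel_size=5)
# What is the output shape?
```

Input: (1, 16, 45, 45) -> Output: (1, 8, 41, 41)

Answer: (1, 8, 41, 41)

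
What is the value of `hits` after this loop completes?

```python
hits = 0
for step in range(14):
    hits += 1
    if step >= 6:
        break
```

Loop breaks when step reaches 6, hits is 7
`hits` takes the values: 0 → 1 → 2 → 3 → 4 → 5 → 6 → 7

Answer: 7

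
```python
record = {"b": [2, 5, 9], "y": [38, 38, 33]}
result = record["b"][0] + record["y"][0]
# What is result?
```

Trace:
`record = {"b": [2, 5, 9], "y": [38, 38, 33]}` → record = {'b': [2, 5, 9], 'y': [38, 38, 33]}
`result = record["b"][0] + record["y"][0]` → result = 40
So result = 40

Answer: 40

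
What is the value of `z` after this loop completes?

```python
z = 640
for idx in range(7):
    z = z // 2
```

Halve 7 times: 640 // 2^7 = 5
`z` takes the values: 640 → 320 → 160 → 80 → 40 → 20 → 10 → 5

Answer: 5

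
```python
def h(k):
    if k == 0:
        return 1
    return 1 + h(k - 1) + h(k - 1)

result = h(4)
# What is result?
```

h(k) = 1 + 2·h(k-1), h(0)=1. Closed form: (1+1)·2^4 - 1 = 31.

Answer: 31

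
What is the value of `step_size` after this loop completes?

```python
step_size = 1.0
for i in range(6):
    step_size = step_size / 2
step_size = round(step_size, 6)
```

Halving LR 6 times: 1 / 2^6
`step_size` takes the values: 1.0 → 0.5 → 0.25 → 0.125 → 0.0625 → 0.03125 → 0.015625

Answer: 0.015625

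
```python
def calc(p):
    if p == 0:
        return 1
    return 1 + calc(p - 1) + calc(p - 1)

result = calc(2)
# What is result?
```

calc(p) = 1 + 2·calc(p-1), calc(0)=1. Closed form: (1+1)·2^2 - 1 = 7.

Answer: 7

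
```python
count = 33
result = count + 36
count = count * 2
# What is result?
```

Trace:
`count = 33` → count = 33
`result = count + 36` → result = 69
`count = count * 2` → count = 66
So result = 69

Answer: 69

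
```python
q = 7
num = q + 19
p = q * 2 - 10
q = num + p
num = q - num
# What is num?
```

Trace:
`q = 7` → q = 7
`num = q + 19` → num = 26
`p = q * 2 - 10` → p = 4
`q = num + p` → q = 30
`num = q - num` → num = 4
So num = 4

Answer: 4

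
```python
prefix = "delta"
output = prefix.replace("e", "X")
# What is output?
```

Trace:
`prefix = "delta"` → prefix = 'delta'
`output = prefix.replace("e", "X")` → output = 'dXlta'
So output = 'dXlta'

Answer: 'dXlta'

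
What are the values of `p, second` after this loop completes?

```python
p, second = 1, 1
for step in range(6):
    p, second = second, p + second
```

Fibonacci: after 6 iterations
`p, second` takes the values: (1, 1) → (1, 2) → (2, 3) → (3, 5) → (5, 8) → (8, 13) → (13, 21)

Answer: 13, 21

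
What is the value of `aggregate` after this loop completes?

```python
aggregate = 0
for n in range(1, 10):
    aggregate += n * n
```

Sum of squares 1² to 9² = 285
`aggregate` takes the values: 0 → 1 → 5 → 14 → 30 → 55 → 91 → 140 → 204 → 285

Answer: 285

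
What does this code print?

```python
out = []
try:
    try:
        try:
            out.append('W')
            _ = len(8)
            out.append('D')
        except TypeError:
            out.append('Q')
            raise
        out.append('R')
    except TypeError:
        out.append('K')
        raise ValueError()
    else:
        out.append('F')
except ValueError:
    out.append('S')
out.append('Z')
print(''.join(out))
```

Execution trace: 'W' (inner try body) → 'Q' (inner except TypeError) → 'K' (except TypeError) → 'S' (outer except ValueError) → 'Z' (after the try/except). Output: WQKSZ

Answer: WQKSZ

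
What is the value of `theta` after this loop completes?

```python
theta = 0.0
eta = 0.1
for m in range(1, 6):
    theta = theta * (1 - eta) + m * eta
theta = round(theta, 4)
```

Moving average with lr=0.1
`theta` takes the values: 0.0 → 0.1 → 0.29 → 0.561 → 0.9049 → 1.31441 → 1.3144

Answer: 1.3144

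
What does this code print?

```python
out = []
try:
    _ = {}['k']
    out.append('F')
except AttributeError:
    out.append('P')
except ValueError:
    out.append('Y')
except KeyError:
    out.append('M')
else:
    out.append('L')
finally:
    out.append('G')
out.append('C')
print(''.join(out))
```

Execution trace: 'M' (except KeyError) → 'G' (finally) → 'C' (after the try/except). Output: MGC

Answer: MGC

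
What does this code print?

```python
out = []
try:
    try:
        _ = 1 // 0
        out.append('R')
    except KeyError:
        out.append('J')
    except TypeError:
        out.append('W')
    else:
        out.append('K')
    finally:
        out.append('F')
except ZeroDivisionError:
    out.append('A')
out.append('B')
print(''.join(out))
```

Execution trace: 'F' (finally) → 'A' (outer except ZeroDivisionError) → 'B' (after the try/except). Output: FAB

Answer: FAB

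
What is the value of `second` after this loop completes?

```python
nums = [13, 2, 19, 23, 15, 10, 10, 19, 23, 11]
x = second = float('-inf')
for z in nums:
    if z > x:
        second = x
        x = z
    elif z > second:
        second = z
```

Second largest (with repeats) in [13, 2, 19, 23, 15, 10, 10, 19, 23, 11]
`second` takes the values: -inf → 2 → 13 → 19 → 23

Answer: 23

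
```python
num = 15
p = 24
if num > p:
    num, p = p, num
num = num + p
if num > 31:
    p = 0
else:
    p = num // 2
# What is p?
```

Trace:
`num = 15` → num = 15
`p = 24` → p = 24
`if num > p: ...` → num > p is False → no variable changes
`num = num + p` → num = 39
`if num > 31: ...` → num > 31 is True → p = 0
So p = 0

Answer: 0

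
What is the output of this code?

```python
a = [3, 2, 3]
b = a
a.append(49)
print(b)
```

Key concept: basic list aliasing.
Step by step:
`a = [3, 2, 3]` → a = [3, 2, 3]
`b = a` → b = [3, 2, 3] (same object as a)
`a.append(49)` → a = [3, 2, 3, 49] (same object as b); b = [3, 2, 3, 49] (same object as a)
`print(b)` → prints [3, 2, 3, 49]

Answer: [3, 2, 3, 49]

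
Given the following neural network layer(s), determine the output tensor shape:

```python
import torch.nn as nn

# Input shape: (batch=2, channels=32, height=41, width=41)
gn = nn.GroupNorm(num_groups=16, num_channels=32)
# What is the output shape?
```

Input: (2, 32, 41, 41) -> Output: (2, 32, 41, 41)

Answer: (2, 32, 41, 41)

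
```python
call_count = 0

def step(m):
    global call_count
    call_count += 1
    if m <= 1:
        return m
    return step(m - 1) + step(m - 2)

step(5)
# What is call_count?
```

Calls(m) = 1 + Calls(m-1) + Calls(m-2); Calls(0)=Calls(1)=1. For m=5 this gives 15.

Answer: 15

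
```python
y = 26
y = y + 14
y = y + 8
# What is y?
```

Trace:
`y = 26` → y = 26
`y = y + 14` → y = 40
`y = y + 8` → y = 48
So y = 48

Answer: 48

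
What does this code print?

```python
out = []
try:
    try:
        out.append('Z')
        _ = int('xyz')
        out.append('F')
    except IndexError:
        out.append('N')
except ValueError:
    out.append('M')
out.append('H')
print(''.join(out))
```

Execution trace: 'Z' (try body) → 'M' (outer except ValueError) → 'H' (after the try/except). Output: ZMH

Answer: ZMH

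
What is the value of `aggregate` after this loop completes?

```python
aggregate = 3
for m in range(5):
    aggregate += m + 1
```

Start at 3, add 1 to 5 = 18
`aggregate` takes the values: 3 → 4 → 6 → 9 → 13 → 18

Answer: 18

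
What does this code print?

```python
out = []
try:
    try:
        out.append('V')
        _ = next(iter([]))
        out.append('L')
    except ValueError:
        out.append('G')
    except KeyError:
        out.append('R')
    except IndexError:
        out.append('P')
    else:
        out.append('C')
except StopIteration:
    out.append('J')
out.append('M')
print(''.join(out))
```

Execution trace: 'V' (try body) → 'J' (outer except StopIteration) → 'M' (after the try/except). Output: VJM

Answer: VJM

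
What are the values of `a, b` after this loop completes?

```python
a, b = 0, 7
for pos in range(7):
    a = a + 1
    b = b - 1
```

a goes 0→7, b goes 7→0
`a, b` takes the values: (0, 7) → (1, 7) → (1, 6) → (2, 6) → (2, 5) → (3, 5) → (3, 4) → (4, 4) → (4, 3) → (5, 3) → (5, 2) → (6, 2) → (6, 1) → (7, 1) → (7, 0)

Answer: 7, 0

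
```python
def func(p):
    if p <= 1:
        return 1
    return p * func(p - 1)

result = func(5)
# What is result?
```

func(5) = 5 * 4 * 3 * 2 * 1 = 120

Answer: 120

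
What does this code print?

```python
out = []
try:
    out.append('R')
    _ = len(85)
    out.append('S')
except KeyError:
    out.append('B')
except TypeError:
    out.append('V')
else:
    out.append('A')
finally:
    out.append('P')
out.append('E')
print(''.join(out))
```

Execution trace: 'R' (try body) → 'V' (except TypeError) → 'P' (finally) → 'E' (after the try/except). Output: RVPE

Answer: RVPE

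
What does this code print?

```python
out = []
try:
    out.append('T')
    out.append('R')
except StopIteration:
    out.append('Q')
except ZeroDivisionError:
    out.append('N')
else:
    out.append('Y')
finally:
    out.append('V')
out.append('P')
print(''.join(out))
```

Execution trace: 'T' (try body) → 'R' (try body, no exception) → 'Y' (else) → 'V' (finally) → 'P' (after the try/except). Output: TRYVP

Answer: TRYVP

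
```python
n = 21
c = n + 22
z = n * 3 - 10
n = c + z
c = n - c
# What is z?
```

Trace:
`n = 21` → n = 21
`c = n + 22` → c = 43
`z = n * 3 - 10` → z = 53
`n = c + z` → n = 96
`c = n - c` → c = 53
So z = 53

Answer: 53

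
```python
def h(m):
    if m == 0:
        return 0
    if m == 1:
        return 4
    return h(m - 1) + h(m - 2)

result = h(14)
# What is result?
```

Build up from base cases: h(0)=0, h(1)=4, h(2)=4, h(3)=8, h(4)=12, h(5)=20, h(6)=32, ..., h(14)=1508

Answer: 1508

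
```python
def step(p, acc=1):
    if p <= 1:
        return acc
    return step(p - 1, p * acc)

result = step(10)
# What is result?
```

Accumulator trace (n, acc): (10, 1) -> (9, 10) -> (8, 90) -> (7, 720) -> (6, 5040) -> (5, 30240) -> (4, 151200) -> (3, 604800) -> (2, 1814400) -> (1, 3628800) -> return 3628800

Answer: 3628800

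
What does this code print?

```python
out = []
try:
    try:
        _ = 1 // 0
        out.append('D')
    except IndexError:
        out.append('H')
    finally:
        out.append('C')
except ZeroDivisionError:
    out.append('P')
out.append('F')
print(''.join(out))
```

Execution trace: 'C' (finally) → 'P' (outer except ZeroDivisionError) → 'F' (after the try/except). Output: CPF

Answer: CPF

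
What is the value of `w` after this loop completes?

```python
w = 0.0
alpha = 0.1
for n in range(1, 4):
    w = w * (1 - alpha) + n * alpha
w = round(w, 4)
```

Moving average with lr=0.1
`w` takes the values: 0.0 → 0.1 → 0.29 → 0.561

Answer: 0.561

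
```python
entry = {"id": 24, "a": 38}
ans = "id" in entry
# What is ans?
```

Trace:
`entry = {"id": 24, "a": 38}` → entry = {'id': 24, 'a': 38}
`ans = "id" in entry` → ans = True
So ans = True

Answer: True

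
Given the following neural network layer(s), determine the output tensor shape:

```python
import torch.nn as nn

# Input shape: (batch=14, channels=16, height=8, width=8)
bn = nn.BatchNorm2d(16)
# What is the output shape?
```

Input: (14, 16, 8, 8) -> Output: (14, 16, 8, 8)

Answer: (14, 16, 8, 8)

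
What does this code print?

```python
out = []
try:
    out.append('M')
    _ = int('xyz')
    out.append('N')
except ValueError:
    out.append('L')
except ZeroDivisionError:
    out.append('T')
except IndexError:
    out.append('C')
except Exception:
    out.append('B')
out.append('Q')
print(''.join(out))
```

Execution trace: 'M' (try body) → 'L' (except ValueError) → 'Q' (after the try/except). Output: MLQ

Answer: MLQ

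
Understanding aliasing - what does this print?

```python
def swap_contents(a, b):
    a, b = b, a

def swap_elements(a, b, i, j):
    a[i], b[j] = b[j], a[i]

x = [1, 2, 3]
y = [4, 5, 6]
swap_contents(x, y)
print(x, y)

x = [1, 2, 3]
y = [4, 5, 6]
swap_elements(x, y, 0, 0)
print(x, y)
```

Key concept: parameter rebinding vs mutation.
Step by step:
`x = [1, 2, 3]` → x = [1, 2, 3]
`y = [4, 5, 6]` → y = [4, 5, 6]
`swap_contents(x, y)` → no visible change to tracked variables
`print(x, y)` → prints [1, 2, 3] [4, 5, 6]
`x = [1, 2, 3]` → x = [1, 2, 3]
`y = [4, 5, 6]` → y = [4, 5, 6]
`swap_elements(x, y, 0, 0)` → x = [4, 2, 3]; y = [1, 5, 6]
`print(x, y)` → prints [4, 2, 3] [1, 5, 6]

Answer:
[1, 2, 3] [4, 5, 6]
[4, 2, 3] [1, 5, 6]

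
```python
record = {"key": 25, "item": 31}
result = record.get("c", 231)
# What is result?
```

Trace:
`record = {"key": 25, "item": 31}` → record = {'key': 25, 'item': 31}
`result = record.get("c", 231)` → result = 231
So result = 231

Answer: 231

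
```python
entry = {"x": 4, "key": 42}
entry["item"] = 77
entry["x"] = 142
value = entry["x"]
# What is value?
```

Trace:
`entry = {"x": 4, "key": 42}` → entry = {'x': 4, 'key': 42}
`entry["item"] = 77` → entry = {'x': 4, 'key': 42, 'item': 77}
`entry["x"] = 142` → entry = {'x': 142, 'key': 42, 'item': 77}
`value = entry["x"]` → value = 142
So value = 142

Answer: 142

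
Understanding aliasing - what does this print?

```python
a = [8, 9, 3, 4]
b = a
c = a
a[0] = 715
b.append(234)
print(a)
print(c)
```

Key concept: multiple aliases.
Step by step:
`a = [8, 9, 3, 4]` → a = [8, 9, 3, 4]
`b = a` → b = [8, 9, 3, 4] (same object as a)
`c = a` → c = [8, 9, 3, 4] (same object as a, b)
`a[0] = 715` → a = [715, 9, 3, 4] (same object as b, c); b = [715, 9, 3, 4] (same object as a, c); c = [715, 9, 3, 4] (same object as a, b)
`b.append(234)` → a = [715, 9, 3, 4, 234] (same object as b, c); b = [715, 9, 3, 4, 234] (same object as a, c); c = [715, 9, 3, 4, 234] (same object as a, b)
`print(a)` → prints [715, 9, 3, 4, 234]
`print(c)` → prints [715, 9, 3, 4, 234]

Answer:
[715, 9, 3, 4, 234]
[715, 9, 3, 4, 234]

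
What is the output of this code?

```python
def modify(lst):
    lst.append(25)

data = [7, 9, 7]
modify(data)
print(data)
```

Key concept: function modifies passed list.
Step by step:
`data = [7, 9, 7]` → data = [7, 9, 7]
`modify(data)` → data = [7, 9, 7, 25]
`print(data)` → prints [7, 9, 7, 25]

Answer: [7, 9, 7, 25]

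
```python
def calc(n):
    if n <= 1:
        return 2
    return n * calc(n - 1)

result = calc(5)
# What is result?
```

calc(5) = 5 * 4 * 3 * 2 * 2 = 240

Answer: 240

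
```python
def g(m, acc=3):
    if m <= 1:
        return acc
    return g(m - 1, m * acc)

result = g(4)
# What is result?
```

Accumulator trace (n, acc): (4, 3) -> (3, 12) -> (2, 36) -> (1, 72) -> return 72

Answer: 72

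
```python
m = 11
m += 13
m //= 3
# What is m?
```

Trace:
`m = 11` → m = 11
`m += 13` → m = 24
`m //= 3` → m = 8
So m = 8

Answer: 8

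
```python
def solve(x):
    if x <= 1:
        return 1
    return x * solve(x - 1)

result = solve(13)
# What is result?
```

solve(13) = 13 * 12 * 11 * 10 * 9 * 8 * 7 * 6 * 5 * 4 * 3 * 2 * 1 = 6227020800

Answer: 6227020800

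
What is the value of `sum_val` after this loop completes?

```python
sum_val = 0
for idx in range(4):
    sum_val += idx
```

Sum of 0 to 3 = 6
`sum_val` takes the values: 0 → 1 → 3 → 6

Answer: 6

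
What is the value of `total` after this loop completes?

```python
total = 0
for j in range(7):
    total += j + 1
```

Start at 0, add 1 to 7 = 28
`total` takes the values: 0 → 1 → 3 → 6 → 10 → 15 → 21 → 28

Answer: 28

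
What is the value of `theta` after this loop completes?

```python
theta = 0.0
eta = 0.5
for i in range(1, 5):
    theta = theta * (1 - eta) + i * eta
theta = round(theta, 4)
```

Moving average with lr=0.5
`theta` takes the values: 0.0 → 0.5 → 1.25 → 2.125 → 3.0625

Answer: 3.0625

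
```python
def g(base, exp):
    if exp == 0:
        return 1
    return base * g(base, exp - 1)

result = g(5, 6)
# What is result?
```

g(5, 6) = 5 * 5 * 5 * 5 * 5 * 5 = 15625

Answer: 15625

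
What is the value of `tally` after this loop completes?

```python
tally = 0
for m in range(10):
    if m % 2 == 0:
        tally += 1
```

Count numbers divisible by 2 in range(10)
`tally` takes the values: 0 → 1 → 2 → 3 → 4 → 5

Answer: 5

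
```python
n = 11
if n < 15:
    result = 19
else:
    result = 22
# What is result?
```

Trace:
`n = 11` → n = 11
`if n < 15: ...` → n < 15 is True → result = 19
So result = 19

Answer: 19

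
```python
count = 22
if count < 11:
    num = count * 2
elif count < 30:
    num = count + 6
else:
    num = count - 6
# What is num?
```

Trace:
`count = 22` → count = 22
`if count < 11: ...` → count < 11 is False, count < 30 is True → num = 28
So num = 28

Answer: 28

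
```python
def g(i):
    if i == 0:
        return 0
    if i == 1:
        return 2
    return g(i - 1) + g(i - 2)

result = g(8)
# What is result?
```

Build up from base cases: g(0)=0, g(1)=2, g(2)=2, g(3)=4, g(4)=6, g(5)=10, g(6)=16, ..., g(8)=42

Answer: 42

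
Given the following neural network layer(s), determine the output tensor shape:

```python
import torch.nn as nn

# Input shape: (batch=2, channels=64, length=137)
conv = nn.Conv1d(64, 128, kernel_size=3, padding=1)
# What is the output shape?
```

Input: (2, 64, 137) -> Output: (2, 128, 137)

Answer: (2, 128, 137)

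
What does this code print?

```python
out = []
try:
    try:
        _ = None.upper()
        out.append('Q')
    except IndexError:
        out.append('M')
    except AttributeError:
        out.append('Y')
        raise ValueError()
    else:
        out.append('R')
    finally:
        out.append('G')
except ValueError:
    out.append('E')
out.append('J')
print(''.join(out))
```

Execution trace: 'Y' (inner except AttributeError) → 'G' (inner finally) → 'E' (outer except ValueError) → 'J' (after the try/except). Output: YGEJ

Answer: YGEJ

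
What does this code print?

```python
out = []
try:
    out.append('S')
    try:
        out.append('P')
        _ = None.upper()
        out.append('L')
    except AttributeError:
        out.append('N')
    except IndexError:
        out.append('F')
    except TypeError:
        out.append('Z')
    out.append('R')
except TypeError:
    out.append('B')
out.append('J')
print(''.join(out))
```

Execution trace: 'S' (try body) → 'P' (inner try body) → 'N' (inner except AttributeError) → 'R' (try body, no exception) → 'J' (after the try/except). Output: SPNRJ

Answer: SPNRJ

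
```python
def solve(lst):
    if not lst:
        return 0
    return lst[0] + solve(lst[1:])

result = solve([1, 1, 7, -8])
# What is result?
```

1 + 1 + 7 + (-8) + 0 = 1

Answer: 1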